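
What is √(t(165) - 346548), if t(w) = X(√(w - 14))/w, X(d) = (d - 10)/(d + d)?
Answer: √(-860488691712870 - 498300*√151)/49830 ≈ 588.68*I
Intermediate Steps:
X(d) = (-10 + d)/(2*d) (X(d) = (-10 + d)/((2*d)) = (-10 + d)*(1/(2*d)) = (-10 + d)/(2*d))
t(w) = (-10 + √(-14 + w))/(2*w*√(-14 + w)) (t(w) = ((-10 + √(w - 14))/(2*(√(w - 14))))/w = ((-10 + √(-14 + w))/(2*(√(-14 + w))))/w = ((-10 + √(-14 + w))/(2*√(-14 + w)))/w = (-10 + √(-14 + w))/(2*w*√(-14 + w)))
√(t(165) - 346548) = √(((½)/165 - 5/(165*√(-14 + 165))) - 346548) = √(((½)*(1/165) - 5*1/165/√151) - 346548) = √((1/330 - 5*1/165*√151/151) - 346548) = √((1/330 - √151/4983) - 346548) = √(-114360839/330 - √151/4983)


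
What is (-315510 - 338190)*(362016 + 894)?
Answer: -237234267000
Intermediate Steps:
(-315510 - 338190)*(362016 + 894) = -653700*362910 = -237234267000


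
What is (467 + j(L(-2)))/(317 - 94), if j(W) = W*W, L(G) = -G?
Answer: 471/223 ≈ 2.1121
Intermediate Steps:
j(W) = W**2
(467 + j(L(-2)))/(317 - 94) = (467 + (-1*(-2))**2)/(317 - 94) = (467 + 2**2)/223 = (467 + 4)*(1/223) = 471*(1/223) = 471/223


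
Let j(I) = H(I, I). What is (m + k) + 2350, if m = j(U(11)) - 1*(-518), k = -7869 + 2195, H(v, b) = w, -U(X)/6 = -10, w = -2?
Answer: -2808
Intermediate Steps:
U(X) = 60 (U(X) = -6*(-10) = 60)
H(v, b) = -2
j(I) = -2
k = -5674
m = 516 (m = -2 - 1*(-518) = -2 + 518 = 516)
(m + k) + 2350 = (516 - 5674) + 2350 = -5158 + 2350 = -2808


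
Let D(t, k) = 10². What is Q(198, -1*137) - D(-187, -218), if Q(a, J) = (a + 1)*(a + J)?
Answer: 12039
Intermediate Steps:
D(t, k) = 100
Q(a, J) = (1 + a)*(J + a)
Q(198, -1*137) - D(-187, -218) = (-1*137 + 198 + 198² - 1*137*198) - 1*100 = (-137 + 198 + 39204 - 137*198) - 100 = (-137 + 198 + 39204 - 27126) - 100 = 12139 - 100 = 12039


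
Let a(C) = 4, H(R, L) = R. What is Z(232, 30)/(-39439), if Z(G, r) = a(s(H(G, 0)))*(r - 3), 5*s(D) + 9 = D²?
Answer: -108/39439 ≈ -0.0027384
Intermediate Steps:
s(D) = -9/5 + D²/5
Z(G, r) = -12 + 4*r (Z(G, r) = 4*(r - 3) = 4*(-3 + r) = -12 + 4*r)
Z(232, 30)/(-39439) = (-12 + 4*30)/(-39439) = (-12 + 120)*(-1/39439) = 108*(-1/39439) = -108/39439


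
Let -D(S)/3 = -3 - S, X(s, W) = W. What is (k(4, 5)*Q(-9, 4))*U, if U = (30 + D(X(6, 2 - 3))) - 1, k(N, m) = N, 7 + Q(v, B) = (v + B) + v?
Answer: -2940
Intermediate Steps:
Q(v, B) = -7 + B + 2*v (Q(v, B) = -7 + ((v + B) + v) = -7 + ((B + v) + v) = -7 + (B + 2*v) = -7 + B + 2*v)
D(S) = 9 + 3*S (D(S) = -3*(-3 - S) = 9 + 3*S)
U = 35 (U = (30 + (9 + 3*(2 - 3))) - 1 = (30 + (9 + 3*(-1))) - 1 = (30 + (9 - 3)) - 1 = (30 + 6) - 1 = 36 - 1 = 35)
(k(4, 5)*Q(-9, 4))*U = (4*(-7 + 4 + 2*(-9)))*35 = (4*(-7 + 4 - 18))*35 = (4*(-21))*35 = -84*35 = -2940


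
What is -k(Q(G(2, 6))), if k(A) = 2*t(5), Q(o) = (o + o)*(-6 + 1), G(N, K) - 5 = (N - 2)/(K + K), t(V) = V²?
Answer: -50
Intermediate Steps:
G(N, K) = 5 + (-2 + N)/(2*K) (G(N, K) = 5 + (N - 2)/(K + K) = 5 + (-2 + N)/((2*K)) = 5 + (-2 + N)*(1/(2*K)) = 5 + (-2 + N)/(2*K))
Q(o) = -10*o (Q(o) = (2*o)*(-5) = -10*o)
k(A) = 50 (k(A) = 2*5² = 2*25 = 50)
-k(Q(G(2, 6))) = -1*50 = -50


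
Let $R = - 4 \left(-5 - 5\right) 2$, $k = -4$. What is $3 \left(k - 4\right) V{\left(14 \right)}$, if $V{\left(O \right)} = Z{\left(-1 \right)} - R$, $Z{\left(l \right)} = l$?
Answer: $1944$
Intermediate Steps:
$R = 80$ ($R = - 4 \left(\left(-10\right) 2\right) = \left(-4\right) \left(-20\right) = 80$)
$V{\left(O \right)} = -81$ ($V{\left(O \right)} = -1 - 80 = -81$)
$3 \left(k - 4\right) V{\left(14 \right)} = 3 \left(-4 - 4\right) \left(-81\right) = 3 \left(-8\right) \left(-81\right) = \left(-24\right) \left(-81\right) = 1944$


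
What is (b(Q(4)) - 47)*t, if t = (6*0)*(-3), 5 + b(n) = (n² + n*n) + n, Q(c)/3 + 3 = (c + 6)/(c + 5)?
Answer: 0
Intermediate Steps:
Q(c) = -9 + 3*(6 + c)/(5 + c) (Q(c) = -9 + 3*((c + 6)/(c + 5)) = -9 + 3*((6 + c)/(5 + c)) = -9 + 3*(6 + c)/(5 + c))
b(n) = -5 + n + 2*n² (b(n) = -5 + ((n² + n*n) + n) = -5 + ((n² + n²) + n) = -5 + (2*n² + n) = -5 + (n + 2*n²) = -5 + n + 2*n²)
t = 0 (t = 0*(-3) = 0)
(b(Q(4)) - 47)*t = ((-5 + 3*(-9 - 2*4)/(5 + 4) + 2*(3*(-9 - 2*4)/(5 + 4))²) - 47)*0 = ((-5 + 3*(-9 - 8)/9 + 2*(3*(-9 - 8)/9)²) - 47)*0 = ((-5 + 3*(⅑)*(-17) + 2*(3*(⅑)*(-17))²) - 47)*0 = ((-5 - 17/3 + 2*(-17/3)²) - 47)*0 = ((-5 - 17/3 + 2*(289/9)) - 47)*0 = ((-5 - 17/3 + 578/9) - 47)*0 = (482/9 - 47)*0 = (59/9)*0 = 0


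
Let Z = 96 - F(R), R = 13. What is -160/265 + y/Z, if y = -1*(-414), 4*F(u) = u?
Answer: 1432/371 ≈ 3.8598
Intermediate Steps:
F(u) = u/4
y = 414
Z = 371/4 (Z = 96 - 13/4 = 371/4 ≈ 92.750)
-160/265 + y/Z = -160/265 + 414/(371/4) = -160*1/265 + 414*(4/371) = -32/53 + 1656/371 = 1432/371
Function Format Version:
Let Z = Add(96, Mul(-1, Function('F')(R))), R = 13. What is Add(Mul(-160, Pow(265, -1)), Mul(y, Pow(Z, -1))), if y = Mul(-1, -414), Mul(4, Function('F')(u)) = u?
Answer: Rational(1432, 371) ≈ 3.8598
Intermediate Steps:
Function('F')(u) = Mul(Rational(1, 4), u)
y = 414
Z = Rational(371, 4) (Z = Add(96, Mul(-1, Mul(Rational(1, 4), 13))) = Add(96, Mul(-1, Rational(13, 4))) = Add(96, Rational(-13, 4)) = Rational(371, 4) ≈ 92.750)
Add(Mul(-160, Pow(265, -1)), Mul(y, Pow(Z, -1))) = Add(Mul(-160, Pow(265, -1)), Mul(414, Pow(Rational(371, 4), -1))) = Add(Mul(-160, Rational(1, 265)), Mul(414, Rational(4, 371))) = Add(Rational(-32, 53), Rational(1656, 371)) = Rational(1432, 371)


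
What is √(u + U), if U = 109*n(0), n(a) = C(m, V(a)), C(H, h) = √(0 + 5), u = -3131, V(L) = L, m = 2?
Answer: √(-3131 + 109*√5) ≈ 53.733*I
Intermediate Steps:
C(H, h) = √5
n(a) = √5
U = 109*√5 ≈ 243.73
√(u + U) = √(-3131 + 109*√5)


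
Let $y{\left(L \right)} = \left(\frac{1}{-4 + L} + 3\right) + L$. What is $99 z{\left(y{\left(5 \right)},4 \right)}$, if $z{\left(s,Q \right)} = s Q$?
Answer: $3564$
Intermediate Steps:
$y{\left(L \right)} = 3 + L + \frac{1}{-4 + L}$ ($y{\left(L \right)} = \left(3 + \frac{1}{-4 + L}\right) + L = 3 + L + \frac{1}{-4 + L}$)
$z{\left(s,Q \right)} = Q s$
$99 z{\left(y{\left(5 \right)},4 \right)} = 99 \cdot 4 \frac{-11 + 5^{2} - 5}{-4 + 5} = 99 \cdot 4 \frac{-11 + 25 - 5}{1} = 99 \cdot 4 \cdot 1 \cdot 9 = 99 \cdot 4 \cdot 9 = 99 \cdot 36 = 3564$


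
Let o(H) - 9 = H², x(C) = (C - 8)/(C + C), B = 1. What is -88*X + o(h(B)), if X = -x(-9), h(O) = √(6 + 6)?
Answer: 937/9 ≈ 104.11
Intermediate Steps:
x(C) = (-8 + C)/(2*C) (x(C) = (-8 + C)/((2*C)) = (-8 + C)*(1/(2*C)) = (-8 + C)/(2*C))
h(O) = 2*√3 (h(O) = √12 = 2*√3)
X = -17/18 (X = -(-8 - 9)/(2*(-9)) = -(-1)*(-17)/(2*9) = -1*17/18 = -17/18 ≈ -0.94444)
o(H) = 9 + H²
-88*X + o(h(B)) = -88*(-17/18) + (9 + (2*√3)²) = 748/9 + (9 + 12) = 748/9 + 21 = 937/9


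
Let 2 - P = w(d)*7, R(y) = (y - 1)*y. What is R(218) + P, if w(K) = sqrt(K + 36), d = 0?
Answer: 47266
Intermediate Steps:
R(y) = y*(-1 + y) (R(y) = (-1 + y)*y = y*(-1 + y))
w(K) = sqrt(36 + K)
P = -40 (P = 2 - sqrt(36 + 0)*7 = 2 - sqrt(36)*7 = 2 - 6*7 = 2 - 1*42 = 2 - 42 = -40)
R(218) + P = 218*(-1 + 218) - 40 = 218*217 - 40 = 47306 - 40 = 47266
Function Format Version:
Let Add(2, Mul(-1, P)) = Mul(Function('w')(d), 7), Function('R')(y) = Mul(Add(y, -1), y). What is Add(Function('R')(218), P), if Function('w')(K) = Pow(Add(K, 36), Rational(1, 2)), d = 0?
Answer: 47266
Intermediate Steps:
Function('R')(y) = Mul(y, Add(-1, y)) (Function('R')(y) = Mul(Add(-1, y), y) = Mul(y, Add(-1, y)))
Function('w')(K) = Pow(Add(36, K), Rational(1, 2))
P = -40 (P = Add(2, Mul(-1, Mul(Pow(Add(36, 0), Rational(1, 2)), 7))) = Add(2, Mul(-1, Mul(Pow(36, Rational(1, 2)), 7))) = Add(2, Mul(-1, Mul(6, 7))) = Add(2, Mul(-1, 42)) = Add(2, -42) = -40)
Add(Function('R')(218), P) = Add(Mul(218, Add(-1, 218)), -40) = Add(Mul(218, 217), -40) = Add(47306, -40) = 47266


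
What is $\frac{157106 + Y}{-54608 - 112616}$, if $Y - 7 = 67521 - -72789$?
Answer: $- \frac{297423}{167224} \approx -1.7786$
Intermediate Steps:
$Y = 140317$ ($Y = 7 + \left(67521 - -72789\right) = 7 + \left(67521 + 72789\right) = 7 + 140310 = 140317$)
$\frac{157106 + Y}{-54608 - 112616} = \frac{157106 + 140317}{-54608 - 112616} = \frac{297423}{-167224} = 297423 \left(- \frac{1}{167224}\right) = - \frac{297423}{167224}$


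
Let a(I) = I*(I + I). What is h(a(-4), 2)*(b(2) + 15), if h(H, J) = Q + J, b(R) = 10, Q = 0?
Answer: 50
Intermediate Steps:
a(I) = 2*I**2 (a(I) = I*(2*I) = 2*I**2)
h(H, J) = J (h(H, J) = 0 + J = J)
h(a(-4), 2)*(b(2) + 15) = 2*(10 + 15) = 2*25 = 50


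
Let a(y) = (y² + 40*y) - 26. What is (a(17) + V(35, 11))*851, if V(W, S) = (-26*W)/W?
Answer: 780367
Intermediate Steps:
a(y) = -26 + y² + 40*y
V(W, S) = -26
(a(17) + V(35, 11))*851 = ((-26 + 17² + 40*17) - 26)*851 = ((-26 + 289 + 680) - 26)*851 = (943 - 26)*851 = 917*851 = 780367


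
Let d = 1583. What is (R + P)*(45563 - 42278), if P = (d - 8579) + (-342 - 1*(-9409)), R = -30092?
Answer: -92048985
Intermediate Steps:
P = 2071 (P = (1583 - 8579) + (-342 - 1*(-9409)) = -6996 + (-342 + 9409) = -6996 + 9067 = 2071)
(R + P)*(45563 - 42278) = (-30092 + 2071)*(45563 - 42278) = -28021*3285 = -92048985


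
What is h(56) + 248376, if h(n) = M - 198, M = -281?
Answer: 247897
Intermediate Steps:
h(n) = -479 (h(n) = -281 - 198 = -479)
h(56) + 248376 = -479 + 248376 = 247897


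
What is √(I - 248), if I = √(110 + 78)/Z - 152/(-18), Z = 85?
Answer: √(-15577100 + 1530*√47)/255 ≈ 15.472*I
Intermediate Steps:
I = 76/9 + 2*√47/85 (I = √(110 + 78)/85 - 152/(-18) = √188*(1/85) - 152*(-1/18) = (2*√47)*(1/85) + 76/9 = 2*√47/85 + 76/9 = 76/9 + 2*√47/85 ≈ 8.6058)
√(I - 248) = √((76/9 + 2*√47/85) - 248) = √(-2156/9 + 2*√47/85)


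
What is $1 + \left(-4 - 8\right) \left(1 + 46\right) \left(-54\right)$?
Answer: $30457$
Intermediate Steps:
$1 + \left(-4 - 8\right) \left(1 + 46\right) \left(-54\right) = 1 + \left(-12\right) 47 \left(-54\right) = 1 - -30456 = 1 + 30456 = 30457$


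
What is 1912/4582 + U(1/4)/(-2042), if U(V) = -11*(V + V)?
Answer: 3929505/9356444 ≈ 0.41998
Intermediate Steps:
U(V) = -22*V
1912/4582 + U(1/4)/(-2042) = 1912/4582 - 22/4/(-2042) = 1912*(1/4582) - 22*1/4*(-1/2042) = 956/2291 - 11/2*(-1/2042) = 956/2291 + 11/4084 = 3929505/9356444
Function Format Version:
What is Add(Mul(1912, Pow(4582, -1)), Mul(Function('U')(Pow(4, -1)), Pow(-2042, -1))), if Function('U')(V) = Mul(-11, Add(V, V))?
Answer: Rational(3929505, 9356444) ≈ 0.41998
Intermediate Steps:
Function('U')(V) = Mul(-22, V) (Function('U')(V) = Mul(-11, Mul(2, V)) = Mul(-22, V))
Add(Mul(1912, Pow(4582, -1)), Mul(Function('U')(Pow(4, -1)), Pow(-2042, -1))) = Add(Mul(1912, Pow(4582, -1)), Mul(Mul(-22, Pow(4, -1)), Pow(-2042, -1))) = Add(Mul(1912, Rational(1, 4582)), Mul(Mul(-22, Rational(1, 4)), Rational(-1, 2042))) = Add(Rational(956, 2291), Mul(Rational(-11, 2), Rational(-1, 2042))) = Add(Rational(956, 2291), Rational(11, 4084)) = Rational(3929505, 9356444)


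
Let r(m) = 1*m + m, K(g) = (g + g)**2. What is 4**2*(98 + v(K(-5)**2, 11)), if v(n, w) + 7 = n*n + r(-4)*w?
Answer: 1600000048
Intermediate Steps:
K(g) = 4*g**2 (K(g) = (2*g)**2 = 4*g**2)
r(m) = 2*m (r(m) = m + m = 2*m)
v(n, w) = -7 + n**2 - 8*w (v(n, w) = -7 + (n*n + (2*(-4))*w) = -7 + (n**2 - 8*w) = -7 + n**2 - 8*w)
4**2*(98 + v(K(-5)**2, 11)) = 4**2*(98 + (-7 + ((4*(-5)**2)**2)**2 - 8*11)) = 16*(98 + (-7 + ((4*25)**2)**2 - 88)) = 16*(98 + (-7 + (100**2)**2 - 88)) = 16*(98 + (-7 + 10000**2 - 88)) = 16*(98 + (-7 + 100000000 - 88)) = 16*(98 + 99999905) = 16*100000003 = 1600000048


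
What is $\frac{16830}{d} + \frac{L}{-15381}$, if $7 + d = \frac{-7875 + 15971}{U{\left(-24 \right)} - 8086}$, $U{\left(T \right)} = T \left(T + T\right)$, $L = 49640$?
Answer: $- \frac{299627002430}{145181259} \approx -2063.8$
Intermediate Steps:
$U{\left(T \right)} = 2 T^{2}$ ($U{\left(T \right)} = T 2 T = 2 T^{2}$)
$d = - \frac{28317}{3467}$ ($d = -7 + \frac{-7875 + 15971}{2 \left(-24\right)^{2} - 8086} = -7 + \frac{8096}{2 \cdot 576 - 8086} = -7 + \frac{8096}{1152 - 8086} = -7 + \frac{8096}{-6934} = -7 + 8096 \left(- \frac{1}{6934}\right) = -7 - \frac{4048}{3467} = - \frac{28317}{3467} \approx -8.1676$)
$\frac{16830}{d} + \frac{L}{-15381} = \frac{16830}{- \frac{28317}{3467}} + \frac{49640}{-15381} = 16830 \left(- \frac{3467}{28317}\right) + 49640 \left(- \frac{1}{15381}\right) = - \frac{19449870}{9439} - \frac{49640}{15381} = - \frac{299627002430}{145181259}$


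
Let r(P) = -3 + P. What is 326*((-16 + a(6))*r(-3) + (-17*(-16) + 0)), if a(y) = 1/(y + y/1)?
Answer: 119805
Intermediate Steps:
a(y) = 1/(2*y) (a(y) = 1/(y + y*1) = 1/(y + y) = 1/(2*y))
326*((-16 + a(6))*r(-3) + (-17*(-16) + 0)) = 326*((-16 + (½)/6)*(-3 - 3) + (-17*(-16) + 0)) = 326*((-16 + (½)*(⅙))*(-6) + (272 + 0)) = 326*((-16 + 1/12)*(-6) + 272) = 326*(-191/12*(-6) + 272) = 326*(191/2 + 272) = 326*(735/2) = 119805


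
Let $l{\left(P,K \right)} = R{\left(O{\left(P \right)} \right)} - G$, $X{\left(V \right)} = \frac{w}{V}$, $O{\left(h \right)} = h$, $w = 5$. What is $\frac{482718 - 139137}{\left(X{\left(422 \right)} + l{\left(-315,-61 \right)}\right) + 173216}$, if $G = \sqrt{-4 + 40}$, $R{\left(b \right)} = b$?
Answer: $\frac{48330394}{24320565} \approx 1.9872$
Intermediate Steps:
$G = 6$ ($G = \sqrt{36} = 6$)
$X{\left(V \right)} = \frac{5}{V}$
$l{\left(P,K \right)} = -6 + P$ ($l{\left(P,K \right)} = P - 6 = -6 + P$)
$\frac{482718 - 139137}{\left(X{\left(422 \right)} + l{\left(-315,-61 \right)}\right) + 173216} = \frac{482718 - 139137}{\left(\frac{5}{422} - 321\right) + 173216} = \frac{343581}{\left(5 \cdot \frac{1}{422} - 321\right) + 173216} = \frac{343581}{\left(\frac{5}{422} - 321\right) + 173216} = \frac{343581}{- \frac{135457}{422} + 173216} = \frac{343581}{\frac{72961695}{422}} = 343581 \cdot \frac{422}{72961695} = \frac{48330394}{24320565}$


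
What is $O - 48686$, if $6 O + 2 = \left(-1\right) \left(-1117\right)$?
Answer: $- \frac{291001}{6} \approx -48500.0$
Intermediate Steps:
$O = \frac{1115}{6}$ ($O = - \frac{1}{3} + \frac{\left(-1\right) \left(-1117\right)}{6} = - \frac{1}{3} + \frac{1}{6} \cdot 1117 = - \frac{1}{3} + \frac{1117}{6} = \frac{1115}{6} \approx 185.83$)
$O - 48686 = \frac{1115}{6} - 48686 = - \frac{291001}{6}$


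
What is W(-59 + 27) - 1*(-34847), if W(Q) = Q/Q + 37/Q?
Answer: 1115099/32 ≈ 34847.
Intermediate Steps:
W(Q) = 1 + 37/Q
W(-59 + 27) - 1*(-34847) = (37 + (-59 + 27))/(-59 + 27) - 1*(-34847) = (37 - 32)/(-32) + 34847 = -1/32*5 + 34847 = -5/32 + 34847 = 1115099/32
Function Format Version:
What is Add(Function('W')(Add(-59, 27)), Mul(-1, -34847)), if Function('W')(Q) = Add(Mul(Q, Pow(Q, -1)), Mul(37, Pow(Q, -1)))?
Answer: Rational(1115099, 32) ≈ 34847.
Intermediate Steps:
Function('W')(Q) = Add(1, Mul(37, Pow(Q, -1)))
Add(Function('W')(Add(-59, 27)), Mul(-1, -34847)) = Add(Mul(Pow(Add(-59, 27), -1), Add(37, Add(-59, 27))), Mul(-1, -34847)) = Add(Mul(Pow(-32, -1), Add(37, -32)), 34847) = Add(Mul(Rational(-1, 32), 5), 34847) = Add(Rational(-5, 32), 34847) = Rational(1115099, 32)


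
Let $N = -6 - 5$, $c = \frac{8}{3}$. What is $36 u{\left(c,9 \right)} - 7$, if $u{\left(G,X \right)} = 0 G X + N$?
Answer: $-403$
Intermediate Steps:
$c = \frac{8}{3}$ ($c = 8 \cdot \frac{1}{3} = \frac{8}{3} \approx 2.6667$)
$N = -11$
$u{\left(G,X \right)} = -11$ ($u{\left(G,X \right)} = 0 G X - 11 = 0 X - 11 = 0 - 11 = -11$)
$36 u{\left(c,9 \right)} - 7 = 36 \left(-11\right) - 7 = -396 - 7 = -403$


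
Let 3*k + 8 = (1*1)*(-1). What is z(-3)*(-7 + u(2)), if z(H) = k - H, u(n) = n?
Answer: 0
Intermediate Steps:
k = -3 (k = -8/3 + ((1*1)*(-1))/3 = -8/3 + (1*(-1))/3 = -8/3 + (⅓)*(-1) = -8/3 - ⅓ = -3)
z(H) = -3 - H
z(-3)*(-7 + u(2)) = (-3 - 1*(-3))*(-7 + 2) = (-3 + 3)*(-5) = 0*(-5) = 0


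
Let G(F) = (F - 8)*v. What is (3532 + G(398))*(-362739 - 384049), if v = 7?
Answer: -4676386456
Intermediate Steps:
G(F) = -56 + 7*F (G(F) = (F - 8)*7 = (-8 + F)*7 = -56 + 7*F)
(3532 + G(398))*(-362739 - 384049) = (3532 + (-56 + 7*398))*(-362739 - 384049) = (3532 + (-56 + 2786))*(-746788) = (3532 + 2730)*(-746788) = 6262*(-746788) = -4676386456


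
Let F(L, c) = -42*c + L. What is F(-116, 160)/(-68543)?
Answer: 6836/68543 ≈ 0.099733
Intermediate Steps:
F(L, c) = L - 42*c
F(-116, 160)/(-68543) = (-116 - 42*160)/(-68543) = (-116 - 6720)*(-1/68543) = -6836*(-1/68543) = 6836/68543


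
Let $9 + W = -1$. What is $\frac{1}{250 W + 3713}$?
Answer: $\frac{1}{1213} \approx 0.0008244$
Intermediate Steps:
$W = -10$ ($W = -9 - 1 = -10$)
$\frac{1}{250 W + 3713} = \frac{1}{250 \left(-10\right) + 3713} = \frac{1}{-2500 + 3713} = \frac{1}{1213}$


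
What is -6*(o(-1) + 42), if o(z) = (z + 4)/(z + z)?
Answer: -243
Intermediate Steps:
o(z) = (4 + z)/(2*z) (o(z) = (4 + z)/((2*z)) = (4 + z)*(1/(2*z)) = (4 + z)/(2*z))
-6*(o(-1) + 42) = -6*((½)*(4 - 1)/(-1) + 42) = -6*((½)*(-1)*3 + 42) = -6*(-3/2 + 42) = -6*81/2 = -243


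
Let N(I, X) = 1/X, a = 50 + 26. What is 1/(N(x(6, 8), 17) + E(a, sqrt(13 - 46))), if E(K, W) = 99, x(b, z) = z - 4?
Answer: 17/1684 ≈ 0.010095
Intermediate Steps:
a = 76
x(b, z) = -4 + z
1/(N(x(6, 8), 17) + E(a, sqrt(13 - 46))) = 1/(1/17 + 99) = 1/(1684/17) = 17/1684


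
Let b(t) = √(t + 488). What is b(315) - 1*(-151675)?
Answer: 151675 + √803 ≈ 1.5170e+5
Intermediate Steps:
b(t) = √(488 + t)
b(315) - 1*(-151675) = √(488 + 315) - 1*(-151675) = √803 + 151675 = 151675 + √803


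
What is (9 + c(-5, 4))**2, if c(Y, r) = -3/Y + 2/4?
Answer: 10201/100 ≈ 102.01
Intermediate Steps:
c(Y, r) = 1/2 - 3/Y (c(Y, r) = -3/Y + 2*(1/4) = -3/Y + 1/2 = 1/2 - 3/Y)
(9 + c(-5, 4))**2 = (9 + (1/2)*(-6 - 5)/(-5))**2 = (9 + (1/2)*(-1/5)*(-11))**2 = (9 + 11/10)**2 = (101/10)**2 = 10201/100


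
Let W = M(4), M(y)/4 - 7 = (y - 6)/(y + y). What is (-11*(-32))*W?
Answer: 9504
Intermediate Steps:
M(y) = 28 + 2*(-6 + y)/y (M(y) = 28 + 4*((y - 6)/(y + y)) = 28 + 4*((-6 + y)/((2*y))) = 28 + 4*((-6 + y)*(1/(2*y))) = 28 + 4*((-6 + y)/(2*y)) = 28 + 2*(-6 + y)/y)
W = 27 (W = 30 - 12/4 = 30 - 12*¼ = 30 - 3 = 27)
(-11*(-32))*W = -11*(-32)*27 = 352*27 = 9504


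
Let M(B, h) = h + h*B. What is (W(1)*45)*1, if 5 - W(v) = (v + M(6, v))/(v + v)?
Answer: 45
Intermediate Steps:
M(B, h) = h + B*h
W(v) = 1 (W(v) = 5 - (v + v*(1 + 6))/(v + v) = 5 - (v + v*7)/(2*v) = 5 - (v + 7*v)*1/(2*v) = 5 - 8*v*1/(2*v) = 5 - 1*4 = 5 - 4 = 1)
(W(1)*45)*1 = (1*45)*1 = 45*1 = 45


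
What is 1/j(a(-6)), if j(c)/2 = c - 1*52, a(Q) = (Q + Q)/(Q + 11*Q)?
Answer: -3/311 ≈ -0.0096463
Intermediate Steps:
a(Q) = ⅙ (a(Q) = (2*Q)/((12*Q)) = (2*Q)*(1/(12*Q)) = ⅙)
j(c) = -104 + 2*c (j(c) = 2*(c - 1*52) = 2*(c - 52) = 2*(-52 + c) = -104 + 2*c)
1/j(a(-6)) = 1/(-104 + 2*(⅙)) = 1/(-104 + ⅓) = 1/(-311/3) = -3/311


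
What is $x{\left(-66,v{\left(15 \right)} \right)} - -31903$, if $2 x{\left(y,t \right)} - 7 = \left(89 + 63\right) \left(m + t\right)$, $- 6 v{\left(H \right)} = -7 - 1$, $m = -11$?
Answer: $\frac{187031}{6} \approx 31172.0$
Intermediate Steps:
$v{\left(H \right)} = \frac{4}{3}$ ($v{\left(H \right)} = - \frac{-7 - 1}{6} = \left(- \frac{1}{6}\right) \left(-8\right) = \frac{4}{3}$)
$x{\left(y,t \right)} = - \frac{1665}{2} + 76 t$ ($x{\left(y,t \right)} = \frac{7}{2} + \frac{\left(89 + 63\right) \left(-11 + t\right)}{2} = \frac{7}{2} + \frac{152 \left(-11 + t\right)}{2} = \frac{7}{2} + \frac{-1672 + 152 t}{2} = \frac{7}{2} + \left(-836 + 76 t\right) = - \frac{1665}{2} + 76 t$)
$x{\left(-66,v{\left(15 \right)} \right)} - -31903 = \left(- \frac{1665}{2} + 76 \cdot \frac{4}{3}\right) - -31903 = \left(- \frac{1665}{2} + \frac{304}{3}\right) + 31903 = - \frac{4387}{6} + 31903 = \frac{187031}{6}$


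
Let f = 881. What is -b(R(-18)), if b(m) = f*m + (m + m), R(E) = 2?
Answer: -1766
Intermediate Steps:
b(m) = 883*m (b(m) = 881*m + (m + m) = 881*m + 2*m = 883*m)
-b(R(-18)) = -883*2 = -1*1766 = -1766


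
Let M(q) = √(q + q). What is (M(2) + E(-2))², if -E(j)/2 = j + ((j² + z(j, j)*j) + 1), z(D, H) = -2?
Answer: 144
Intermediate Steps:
M(q) = √2*√q (M(q) = √(2*q) = √2*√q)
E(j) = -2 - 2*j² + 2*j (E(j) = -2*(j + ((j² - 2*j) + 1)) = -2*(j + (1 + j² - 2*j)) = -2*(1 + j² - j) = -2 - 2*j² + 2*j)
(M(2) + E(-2))² = (√2*√2 + (-2 - 2*(-2)² + 2*(-2)))² = (2 + (-2 - 2*4 - 4))² = (2 + (-2 - 8 - 4))² = (2 - 14)² = (-12)² = 144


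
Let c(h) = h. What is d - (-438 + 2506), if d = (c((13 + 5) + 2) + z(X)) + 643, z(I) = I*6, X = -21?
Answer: -1531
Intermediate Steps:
z(I) = 6*I
d = 537 (d = (((13 + 5) + 2) + 6*(-21)) + 643 = ((18 + 2) - 126) + 643 = (20 - 126) + 643 = -106 + 643 = 537)
d - (-438 + 2506) = 537 - (-438 + 2506) = 537 - 1*2068 = 537 - 2068 = -1531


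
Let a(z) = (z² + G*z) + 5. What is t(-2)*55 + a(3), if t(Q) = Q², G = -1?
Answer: 231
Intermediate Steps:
a(z) = 5 + z² - z (a(z) = (z² - z) + 5 = 5 + z² - z)
t(-2)*55 + a(3) = (-2)²*55 + (5 + 3² - 1*3) = 4*55 + (5 + 9 - 3) = 220 + 11 = 231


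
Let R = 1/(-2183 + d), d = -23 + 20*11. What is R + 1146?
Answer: 2275955/1986 ≈ 1146.0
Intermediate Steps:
d = 197 (d = -23 + 220 = 197)
R = -1/1986 (R = 1/(-2183 + 197) = 1/(-1986) = -1/1986 ≈ -0.00050353)
R + 1146 = -1/1986 + 1146 = 2275955/1986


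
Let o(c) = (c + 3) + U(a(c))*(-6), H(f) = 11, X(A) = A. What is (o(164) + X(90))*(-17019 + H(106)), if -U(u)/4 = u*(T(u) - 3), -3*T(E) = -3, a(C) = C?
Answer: 129515920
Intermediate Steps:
T(E) = 1 (T(E) = -⅓*(-3) = 1)
U(u) = 8*u (U(u) = -4*u*(1 - 3) = -4*u*(-2) = -(-8)*u = 8*u)
o(c) = 3 - 47*c (o(c) = (c + 3) + (8*c)*(-6) = (3 + c) - 48*c = 3 - 47*c)
(o(164) + X(90))*(-17019 + H(106)) = ((3 - 47*164) + 90)*(-17019 + 11) = ((3 - 7708) + 90)*(-17008) = (-7705 + 90)*(-17008) = -7615*(-17008) = 129515920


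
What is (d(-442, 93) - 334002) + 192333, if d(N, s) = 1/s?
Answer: -13175216/93 ≈ -1.4167e+5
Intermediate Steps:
(d(-442, 93) - 334002) + 192333 = (1/93 - 334002) + 192333 = -31062185/93 + 192333 = -13175216/93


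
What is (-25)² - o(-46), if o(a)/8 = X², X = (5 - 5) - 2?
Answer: 593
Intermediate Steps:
X = -2 (X = 0 - 2 = -2)
o(a) = 32 (o(a) = 8*(-2)² = 8*4 = 32)
(-25)² - o(-46) = (-25)² - 1*32 = 625 - 32 = 593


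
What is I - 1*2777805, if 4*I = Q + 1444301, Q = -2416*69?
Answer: -9833623/4 ≈ -2.4584e+6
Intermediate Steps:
Q = -166704
I = 1277597/4 (I = (-166704 + 1444301)/4 = (1/4)*1277597 = 1277597/4 ≈ 3.1940e+5)
I - 1*2777805 = 1277597/4 - 1*2777805 = 1277597/4 - 2777805 = -9833623/4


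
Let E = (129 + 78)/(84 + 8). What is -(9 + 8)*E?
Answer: -153/4 ≈ -38.250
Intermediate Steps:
E = 9/4 (E = 207/92 = 207*(1/92) = 9/4 ≈ 2.2500)
-(9 + 8)*E = -(9 + 8)*9/4 = -17*9/4 = -1*153/4 = -153/4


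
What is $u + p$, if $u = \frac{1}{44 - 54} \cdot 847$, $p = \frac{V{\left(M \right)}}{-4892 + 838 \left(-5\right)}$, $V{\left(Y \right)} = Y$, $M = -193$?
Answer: $- \frac{1922631}{22705} \approx -84.679$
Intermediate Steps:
$p = \frac{193}{9082}$ ($p = - \frac{193}{-4892 + 838 \left(-5\right)} = - \frac{193}{-4892 - 4190} = - \frac{193}{-9082} = \left(-193\right) \left(- \frac{1}{9082}\right) = \frac{193}{9082} \approx 0.021251$)
$u = - \frac{847}{10}$ ($u = \frac{1}{-10} \cdot 847 = \left(- \frac{1}{10}\right) 847 = - \frac{847}{10} \approx -84.7$)
$u + p = - \frac{847}{10} + \frac{193}{9082} = - \frac{1922631}{22705}$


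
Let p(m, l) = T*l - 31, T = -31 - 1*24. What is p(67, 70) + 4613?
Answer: 732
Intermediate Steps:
T = -55 (T = -31 - 24 = -55)
p(m, l) = -31 - 55*l (p(m, l) = -55*l - 31 = -31 - 55*l)
p(67, 70) + 4613 = (-31 - 55*70) + 4613 = (-31 - 3850) + 4613 = -3881 + 4613 = 732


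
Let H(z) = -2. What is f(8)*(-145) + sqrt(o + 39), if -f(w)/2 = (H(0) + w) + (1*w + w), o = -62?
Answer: 6380 + I*sqrt(23) ≈ 6380.0 + 4.7958*I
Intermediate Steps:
f(w) = 4 - 6*w (f(w) = -2*((-2 + w) + (1*w + w)) = -2*((-2 + w) + (w + w)) = -2*((-2 + w) + 2*w) = -2*(-2 + 3*w) = 4 - 6*w)
f(8)*(-145) + sqrt(o + 39) = (4 - 6*8)*(-145) + sqrt(-62 + 39) = (4 - 48)*(-145) + sqrt(-23) = -44*(-145) + I*sqrt(23) = 6380 + I*sqrt(23)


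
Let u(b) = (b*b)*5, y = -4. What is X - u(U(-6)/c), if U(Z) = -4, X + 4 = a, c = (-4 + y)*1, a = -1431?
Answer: -5745/4 ≈ -1436.3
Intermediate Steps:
c = -8 (c = (-4 - 4)*1 = -8*1 = -8)
X = -1435 (X = -4 - 1431 = -1435)
u(b) = 5*b² (u(b) = b²*5 = 5*b²)
X - u(U(-6)/c) = -1435 - 5*(-4/(-8))² = -1435 - 5*(-4*(-⅛))² = -1435 - 5*(½)² = -1435 - 5/4 = -5745/4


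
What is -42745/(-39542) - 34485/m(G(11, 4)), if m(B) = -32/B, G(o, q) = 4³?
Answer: 2727254485/39542 ≈ 68971.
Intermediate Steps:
G(o, q) = 64
-42745/(-39542) - 34485/m(G(11, 4)) = -42745/(-39542) - 34485/((-32/64)) = -42745*(-1/39542) - 34485/((-32*1/64)) = 42745/39542 - 34485/(-½) = 42745/39542 - 34485*(-2) = 42745/39542 + 68970 = 2727254485/39542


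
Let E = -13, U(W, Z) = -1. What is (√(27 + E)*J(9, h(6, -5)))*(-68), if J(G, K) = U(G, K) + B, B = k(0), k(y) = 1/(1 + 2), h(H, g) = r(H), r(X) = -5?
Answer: 136*√14/3 ≈ 169.62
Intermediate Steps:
h(H, g) = -5
k(y) = ⅓ (k(y) = 1/3 = ⅓)
B = ⅓ ≈ 0.33333
J(G, K) = -⅔ (J(G, K) = -1 + ⅓ = -⅔)
(√(27 + E)*J(9, h(6, -5)))*(-68) = (√(27 - 13)*(-⅔))*(-68) = (√14*(-⅔))*(-68) = -2*√14/3*(-68) = 136*√14/3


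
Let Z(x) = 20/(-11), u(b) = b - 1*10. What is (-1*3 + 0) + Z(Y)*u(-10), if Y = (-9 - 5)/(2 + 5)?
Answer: 367/11 ≈ 33.364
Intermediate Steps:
u(b) = -10 + b (u(b) = b - 10 = -10 + b)
Y = -2 (Y = -14/7 = -14*⅐ = -2)
Z(x) = -20/11 (Z(x) = 20*(-1/11) = -20/11)
(-1*3 + 0) + Z(Y)*u(-10) = (-1*3 + 0) - 20*(-10 - 10)/11 = (-3 + 0) - 20/11*(-20) = -3 + 400/11 = 367/11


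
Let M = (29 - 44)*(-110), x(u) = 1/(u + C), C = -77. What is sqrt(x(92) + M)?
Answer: sqrt(371265)/15 ≈ 40.621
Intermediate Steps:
x(u) = 1/(-77 + u) (x(u) = 1/(u - 77) = 1/(-77 + u))
M = 1650 (M = -15*(-110) = 1650)
sqrt(x(92) + M) = sqrt(1/(-77 + 92) + 1650) = sqrt(1/15 + 1650) = sqrt(24751/15) = sqrt(371265)/15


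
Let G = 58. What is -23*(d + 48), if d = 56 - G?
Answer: -1058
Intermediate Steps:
d = -2 (d = 56 - 1*58 = 56 - 58 = -2)
-23*(d + 48) = -23*(-2 + 48) = -23*46 = -1058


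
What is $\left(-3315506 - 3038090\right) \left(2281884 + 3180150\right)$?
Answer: $-34703557374264$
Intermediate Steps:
$\left(-3315506 - 3038090\right) \left(2281884 + 3180150\right) = \left(-6353596\right) 5462034 = -34703557374264$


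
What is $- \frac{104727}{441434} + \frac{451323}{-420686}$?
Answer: $- \frac{8688803568}{6632325133} \approx -1.3101$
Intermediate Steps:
$- \frac{104727}{441434} + \frac{451323}{-420686} = \left(-104727\right) \frac{1}{441434} + 451323 \left(- \frac{1}{420686}\right) = - \frac{14961}{63062} - \frac{451323}{420686} = - \frac{8688803568}{6632325133}$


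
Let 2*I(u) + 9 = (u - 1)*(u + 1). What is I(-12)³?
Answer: 300763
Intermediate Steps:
I(u) = -9/2 + (1 + u)*(-1 + u)/2 (I(u) = -9/2 + ((u - 1)*(u + 1))/2 = -9/2 + ((-1 + u)*(1 + u))/2 = -9/2 + ((1 + u)*(-1 + u))/2 = -9/2 + (1 + u)*(-1 + u)/2)
I(-12)³ = (-5 + (½)*(-12)²)³ = (-5 + (½)*144)³ = (-5 + 72)³ = 67³ = 300763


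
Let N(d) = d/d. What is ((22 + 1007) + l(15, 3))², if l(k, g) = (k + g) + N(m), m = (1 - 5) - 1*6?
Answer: 1098304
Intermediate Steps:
m = -10 (m = -4 - 6 = -10)
N(d) = 1
l(k, g) = 1 + g + k (l(k, g) = (k + g) + 1 = (g + k) + 1 = 1 + g + k)
((22 + 1007) + l(15, 3))² = ((22 + 1007) + (1 + 3 + 15))² = (1029 + 19)² = 1048² = 1098304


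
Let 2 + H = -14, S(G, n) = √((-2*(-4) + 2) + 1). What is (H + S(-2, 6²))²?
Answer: (16 - √11)² ≈ 160.87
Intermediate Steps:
S(G, n) = √11 (S(G, n) = √((8 + 2) + 1) = √(10 + 1) = √11)
H = -16 (H = -2 - 14 = -16)
(H + S(-2, 6²))² = (-16 + √11)²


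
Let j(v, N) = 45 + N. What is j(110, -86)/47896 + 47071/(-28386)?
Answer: -1127838221/679787928 ≈ -1.6591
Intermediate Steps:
j(110, -86)/47896 + 47071/(-28386) = (45 - 86)/47896 + 47071/(-28386) = -41*1/47896 + 47071*(-1/28386) = -41/47896 - 47071/28386 = -1127838221/679787928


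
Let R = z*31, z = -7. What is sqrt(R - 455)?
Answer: 4*I*sqrt(42) ≈ 25.923*I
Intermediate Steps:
R = -217 (R = -7*31 = -217)
sqrt(R - 455) = sqrt(-217 - 455) = sqrt(-672) = 4*I*sqrt(42)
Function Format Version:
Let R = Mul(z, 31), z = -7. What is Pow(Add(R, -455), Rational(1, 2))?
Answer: Mul(4, I, Pow(42, Rational(1, 2))) ≈ Mul(25.923, I)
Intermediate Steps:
R = -217 (R = Mul(-7, 31) = -217)
Pow(Add(R, -455), Rational(1, 2)) = Pow(Add(-217, -455), Rational(1, 2)) = Pow(-672, Rational(1, 2)) = Mul(4, I, Pow(42, Rational(1, 2)))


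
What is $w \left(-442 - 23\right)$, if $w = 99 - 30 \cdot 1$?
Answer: $-32085$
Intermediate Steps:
$w = 69$ ($w = 99 - 30 = 69$)
$w \left(-442 - 23\right) = 69 \left(-442 - 23\right) = 69 \left(-465\right) = -32085$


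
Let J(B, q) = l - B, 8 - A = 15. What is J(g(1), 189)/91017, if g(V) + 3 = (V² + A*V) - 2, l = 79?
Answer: 10/10113 ≈ 0.00098883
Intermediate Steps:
A = -7 (A = 8 - 1*15 = 8 - 15 = -7)
g(V) = -5 + V² - 7*V (g(V) = -3 + ((V² - 7*V) - 2) = -3 + (-2 + V² - 7*V) = -5 + V² - 7*V)
J(B, q) = 79 - B
J(g(1), 189)/91017 = (79 - (-5 + 1² - 7*1))/91017 = (79 - (-5 + 1 - 7))*(1/91017) = (79 - 1*(-11))*(1/91017) = (79 + 11)*(1/91017) = 90*(1/91017) = 10/10113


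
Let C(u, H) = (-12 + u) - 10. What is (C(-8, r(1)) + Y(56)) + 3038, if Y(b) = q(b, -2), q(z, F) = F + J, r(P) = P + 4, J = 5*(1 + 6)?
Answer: 3041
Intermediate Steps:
J = 35 (J = 5*7 = 35)
r(P) = 4 + P
q(z, F) = 35 + F (q(z, F) = F + 35 = 35 + F)
C(u, H) = -22 + u
Y(b) = 33 (Y(b) = 35 - 2 = 33)
(C(-8, r(1)) + Y(56)) + 3038 = ((-22 - 8) + 33) + 3038 = (-30 + 33) + 3038 = 3 + 3038 = 3041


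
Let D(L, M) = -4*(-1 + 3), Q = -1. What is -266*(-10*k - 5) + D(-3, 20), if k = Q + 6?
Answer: 14622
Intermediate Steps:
D(L, M) = -8 (D(L, M) = -4*2 = -8)
k = 5 (k = -1 + 6 = 5)
-266*(-10*k - 5) + D(-3, 20) = -266*(-10*5 - 5) - 8 = -266*(-50 - 5) - 8 = -266*(-55) - 8 = 14630 - 8 = 14622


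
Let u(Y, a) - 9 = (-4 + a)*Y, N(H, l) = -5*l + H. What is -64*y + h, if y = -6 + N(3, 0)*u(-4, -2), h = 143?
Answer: -5809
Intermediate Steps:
N(H, l) = H - 5*l
u(Y, a) = 9 + Y*(-4 + a) (u(Y, a) = 9 + (-4 + a)*Y = 9 + Y*(-4 + a))
y = 93 (y = -6 + (3 - 5*0)*(9 - 4*(-4) - 4*(-2)) = -6 + (3 + 0)*(9 + 16 + 8) = -6 + 3*33 = -6 + 99 = 93)
-64*y + h = -64*93 + 143 = -5952 + 143 = -5809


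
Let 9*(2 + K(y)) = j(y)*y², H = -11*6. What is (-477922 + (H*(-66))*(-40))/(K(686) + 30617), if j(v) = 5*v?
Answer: -5869458/1614419815 ≈ -0.0036356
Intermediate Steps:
H = -66
K(y) = -2 + 5*y³/9 (K(y) = -2 + ((5*y)*y²)/9 = -2 + (5*y³)/9 = -2 + 5*y³/9)
(-477922 + (H*(-66))*(-40))/(K(686) + 30617) = (-477922 - 66*(-66)*(-40))/((-2 + (5/9)*686³) + 30617) = (-477922 + 4356*(-40))/((-2 + (5/9)*322828856) + 30617) = (-477922 - 174240)/((-2 + 1614144280/9) + 30617) = -652162/(1614144262/9 + 30617) = -652162/1614419815/9 = -652162*9/1614419815 = -5869458/1614419815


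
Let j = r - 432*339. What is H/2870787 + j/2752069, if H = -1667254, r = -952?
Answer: -5011552052326/7900603908303 ≈ -0.63433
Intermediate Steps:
j = -147400 (j = -952 - 432*339 = -952 - 146448 = -147400)
H/2870787 + j/2752069 = -1667254/2870787 - 147400/2752069 = -5011552052326/7900603908303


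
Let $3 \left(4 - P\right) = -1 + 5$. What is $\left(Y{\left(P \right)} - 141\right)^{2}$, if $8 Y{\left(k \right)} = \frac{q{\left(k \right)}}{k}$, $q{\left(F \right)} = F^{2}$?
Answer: $\frac{178084}{9} \approx 19787.0$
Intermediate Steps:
$P = \frac{8}{3}$ ($P = 4 - \frac{-1 + 5}{3} = 4 - \frac{4}{3} = \frac{8}{3} \approx 2.6667$)
$Y{\left(k \right)} = \frac{k}{8}$ ($Y{\left(k \right)} = \frac{k^{2} \frac{1}{k}}{8} = \frac{k}{8}$)
$\left(Y{\left(P \right)} - 141\right)^{2} = \left(\frac{1}{8} \cdot \frac{8}{3} - 141\right)^{2} = \left(\frac{1}{3} - 141\right)^{2} = \left(- \frac{422}{3}\right)^{2} = \frac{178084}{9}$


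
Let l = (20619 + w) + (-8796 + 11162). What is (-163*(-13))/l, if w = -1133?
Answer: 2119/21852 ≈ 0.096971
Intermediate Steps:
l = 21852 (l = (20619 - 1133) + (-8796 + 11162) = 19486 + 2366 = 21852)
(-163*(-13))/l = -163*(-13)/21852 = 2119*(1/21852) = 2119/21852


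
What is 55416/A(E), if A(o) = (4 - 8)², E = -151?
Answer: 6927/2 ≈ 3463.5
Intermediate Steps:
A(o) = 16 (A(o) = (-4)² = 16)
55416/A(E) = 55416/16 = 55416*(1/16) = 6927/2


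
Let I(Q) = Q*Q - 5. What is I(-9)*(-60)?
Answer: -4560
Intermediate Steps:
I(Q) = -5 + Q² (I(Q) = Q² - 5 = -5 + Q²)
I(-9)*(-60) = (-5 + (-9)²)*(-60) = (-5 + 81)*(-60) = 76*(-60) = -4560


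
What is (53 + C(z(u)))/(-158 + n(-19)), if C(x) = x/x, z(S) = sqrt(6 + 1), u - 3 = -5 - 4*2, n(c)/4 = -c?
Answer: -27/41 ≈ -0.65854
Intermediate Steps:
n(c) = -4*c (n(c) = 4*(-c) = -4*c)
u = -10 (u = 3 + (-5 - 4*2) = 3 + (-5 - 8) = 3 - 13 = -10)
z(S) = sqrt(7)
C(x) = 1
(53 + C(z(u)))/(-158 + n(-19)) = (53 + 1)/(-158 - 4*(-19)) = 54/(-158 + 76) = 54/(-82) = 54*(-1/82) = -27/41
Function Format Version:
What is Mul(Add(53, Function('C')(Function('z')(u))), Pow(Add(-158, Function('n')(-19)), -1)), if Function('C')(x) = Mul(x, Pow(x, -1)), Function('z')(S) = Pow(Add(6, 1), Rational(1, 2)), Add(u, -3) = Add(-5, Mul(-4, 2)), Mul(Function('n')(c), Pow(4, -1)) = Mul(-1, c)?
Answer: Rational(-27, 41) ≈ -0.65854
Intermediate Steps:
Function('n')(c) = Mul(-4, c) (Function('n')(c) = Mul(4, Mul(-1, c)) = Mul(-4, c))
u = -10 (u = Add(3, Add(-5, Mul(-4, 2))) = Add(3, Add(-5, -8)) = Add(3, -13) = -10)
Function('z')(S) = Pow(7, Rational(1, 2))
Function('C')(x) = 1
Mul(Add(53, Function('C')(Function('z')(u))), Pow(Add(-158, Function('n')(-19)), -1)) = Mul(Add(53, 1), Pow(Add(-158, Mul(-4, -19)), -1)) = Mul(54, Pow(Add(-158, 76), -1)) = Mul(54, Pow(-82, -1)) = Mul(54, Rational(-1, 82)) = Rational(-27, 41)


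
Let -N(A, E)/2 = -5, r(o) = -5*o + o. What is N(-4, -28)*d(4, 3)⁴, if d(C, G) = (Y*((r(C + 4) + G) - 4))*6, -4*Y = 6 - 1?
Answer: 300186253125/8 ≈ 3.7523e+10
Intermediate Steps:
r(o) = -4*o
N(A, E) = 10 (N(A, E) = -2*(-5) = 10)
Y = -5/4 (Y = -(6 - 1)/4 = -¼*5 = -5/4 ≈ -1.2500)
d(C, G) = 150 + 30*C - 15*G/2 (d(C, G) = -5*((-4*(C + 4) + G) - 4)/4*6 = -5*((-4*(4 + C) + G) - 4)/4*6 = -5*(((-16 - 4*C) + G) - 4)/4*6 = -5*((-16 + G - 4*C) - 4)/4*6 = -5*(-20 + G - 4*C)/4*6 = (25 + 5*C - 5*G/4)*6 = 150 + 30*C - 15*G/2)
N(-4, -28)*d(4, 3)⁴ = 10*(150 + 30*4 - 15/2*3)⁴ = 10*(150 + 120 - 45/2)⁴ = 10*(495/2)⁴ = 10*(60037250625/16) = 300186253125/8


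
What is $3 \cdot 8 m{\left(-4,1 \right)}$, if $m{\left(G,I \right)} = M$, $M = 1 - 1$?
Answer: $0$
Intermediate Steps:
$M = 0$ ($M = 1 - 1 = 0$)
$m{\left(G,I \right)} = 0$
$3 \cdot 8 m{\left(-4,1 \right)} = 3 \cdot 8 \cdot 0 = 24 \cdot 0 = 0$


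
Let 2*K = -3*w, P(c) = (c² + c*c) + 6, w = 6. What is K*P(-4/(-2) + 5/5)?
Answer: -216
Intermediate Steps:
P(c) = 6 + 2*c² (P(c) = (c² + c²) + 6 = 2*c² + 6 = 6 + 2*c²)
K = -9 (K = (-3*6)/2 = (½)*(-18) = -9)
K*P(-4/(-2) + 5/5) = -9*(6 + 2*(-4/(-2) + 5/5)²) = -9*(6 + 2*(-4*(-½) + 5*(⅕))²) = -9*(6 + 2*(2 + 1)²) = -9*(6 + 2*3²) = -9*(6 + 2*9) = -9*(6 + 18) = -9*24 = -216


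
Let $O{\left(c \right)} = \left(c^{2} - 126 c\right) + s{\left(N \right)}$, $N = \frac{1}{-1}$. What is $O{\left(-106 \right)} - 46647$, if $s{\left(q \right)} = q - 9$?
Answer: $-22065$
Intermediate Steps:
$N = -1$
$s{\left(q \right)} = -9 + q$
$O{\left(c \right)} = -10 + c^{2} - 126 c$ ($O{\left(c \right)} = \left(c^{2} - 126 c\right) - 10 = -10 + c^{2} - 126 c$)
$O{\left(-106 \right)} - 46647 = \left(-10 + \left(-106\right)^{2} - -13356\right) - 46647 = \left(-10 + 11236 + 13356\right) - 46647 = 24582 - 46647 = -22065$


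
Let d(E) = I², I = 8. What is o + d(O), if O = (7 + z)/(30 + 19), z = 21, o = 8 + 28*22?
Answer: 688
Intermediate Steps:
o = 624 (o = 8 + 616 = 624)
O = 4/7 (O = (7 + 21)/(30 + 19) = 28/49 = 28*(1/49) = 4/7 ≈ 0.57143)
d(E) = 64 (d(E) = 8² = 64)
o + d(O) = 624 + 64 = 688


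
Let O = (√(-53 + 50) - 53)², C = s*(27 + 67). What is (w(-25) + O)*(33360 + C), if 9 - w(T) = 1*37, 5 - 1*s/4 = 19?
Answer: 78050688 - 2978176*I*√3 ≈ 7.8051e+7 - 5.1584e+6*I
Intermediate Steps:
s = -56 (s = 20 - 4*19 = 20 - 76 = -56)
w(T) = -28 (w(T) = 9 - 37 = -28)
C = -5264 (C = -56*(27 + 67) = -56*94 = -5264)
O = (-53 + I*√3)² (O = (√(-3) - 53)² = (I*√3 - 53)² = (-53 + I*√3)² ≈ 2806.0 - 183.6*I)
(w(-25) + O)*(33360 + C) = (-28 + (53 - I*√3)²)*(33360 - 5264) = (-28 + (53 - I*√3)²)*28096 = -786688 + 28096*(53 - I*√3)²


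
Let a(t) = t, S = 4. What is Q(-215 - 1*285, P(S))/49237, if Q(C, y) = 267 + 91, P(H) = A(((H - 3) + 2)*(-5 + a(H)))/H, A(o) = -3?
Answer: 358/49237 ≈ 0.0072710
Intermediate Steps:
P(H) = -3/H
Q(C, y) = 358
Q(-215 - 1*285, P(S))/49237 = 358/49237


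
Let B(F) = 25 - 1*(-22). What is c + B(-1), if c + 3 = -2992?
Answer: -2948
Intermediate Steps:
c = -2995 (c = -3 - 2992 = -2995)
B(F) = 47 (B(F) = 25 + 22 = 47)
c + B(-1) = -2995 + 47 = -2948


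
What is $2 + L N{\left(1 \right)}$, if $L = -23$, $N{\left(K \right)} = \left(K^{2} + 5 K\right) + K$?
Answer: $-159$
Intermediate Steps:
$N{\left(K \right)} = K^{2} + 6 K$
$2 + L N{\left(1 \right)} = 2 - 23 \cdot 1 \left(6 + 1\right) = 2 - 23 \cdot 1 \cdot 7 = 2 - 161 = -159$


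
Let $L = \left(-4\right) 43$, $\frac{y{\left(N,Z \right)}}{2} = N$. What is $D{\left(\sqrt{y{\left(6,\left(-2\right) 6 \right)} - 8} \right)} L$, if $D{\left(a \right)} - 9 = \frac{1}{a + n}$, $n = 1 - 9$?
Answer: $- \frac{4558}{3} \approx -1519.3$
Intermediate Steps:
$n = -8$
$y{\left(N,Z \right)} = 2 N$
$L = -172$
$D{\left(a \right)} = 9 + \frac{1}{-8 + a}$ ($D{\left(a \right)} = 9 + \frac{1}{a - 8} = 9 + \frac{1}{-8 + a}$)
$D{\left(\sqrt{y{\left(6,\left(-2\right) 6 \right)} - 8} \right)} L = \frac{-71 + 9 \sqrt{2 \cdot 6 - 8}}{-8 + \sqrt{2 \cdot 6 - 8}} \left(-172\right) = \frac{-71 + 9 \sqrt{12 - 8}}{-8 + \sqrt{12 - 8}} \left(-172\right) = \frac{-71 + 9 \sqrt{4}}{-8 + \sqrt{4}} \left(-172\right) = \frac{-71 + 9 \cdot 2}{-8 + 2} \left(-172\right) = \frac{-71 + 18}{-6} \left(-172\right) = \left(- \frac{1}{6}\right) \left(-53\right) \left(-172\right) = \frac{53}{6} \left(-172\right) = - \frac{4558}{3}$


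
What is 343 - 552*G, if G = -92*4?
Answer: 203479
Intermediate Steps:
G = -368
343 - 552*G = 343 - 552*(-368) = 343 + 203136 = 203479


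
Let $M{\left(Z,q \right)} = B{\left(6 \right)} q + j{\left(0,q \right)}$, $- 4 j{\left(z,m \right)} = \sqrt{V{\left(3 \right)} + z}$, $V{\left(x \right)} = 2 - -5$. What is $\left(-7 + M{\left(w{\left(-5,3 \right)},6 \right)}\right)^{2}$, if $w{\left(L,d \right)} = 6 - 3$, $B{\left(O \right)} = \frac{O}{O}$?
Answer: $\frac{\left(4 + \sqrt{7}\right)^{2}}{16} \approx 2.7604$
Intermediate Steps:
$V{\left(x \right)} = 7$ ($V{\left(x \right)} = 2 + 5 = 7$)
$j{\left(z,m \right)} = - \frac{\sqrt{7 + z}}{4}$
$B{\left(O \right)} = 1$
$w{\left(L,d \right)} = 3$
$M{\left(Z,q \right)} = q - \frac{\sqrt{7}}{4}$ ($M{\left(Z,q \right)} = 1 q - \frac{\sqrt{7 + 0}}{4} = q - \frac{\sqrt{7}}{4}$)
$\left(-7 + M{\left(w{\left(-5,3 \right)},6 \right)}\right)^{2} = \left(-7 + \left(6 - \frac{\sqrt{7}}{4}\right)\right)^{2} = \left(-1 - \frac{\sqrt{7}}{4}\right)^{2}$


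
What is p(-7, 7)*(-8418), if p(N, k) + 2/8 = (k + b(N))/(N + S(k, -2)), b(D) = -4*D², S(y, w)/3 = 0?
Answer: -450363/2 ≈ -2.2518e+5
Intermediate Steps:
S(y, w) = 0 (S(y, w) = 3*0 = 0)
p(N, k) = -¼ + (k - 4*N²)/N (p(N, k) = -¼ + (k - 4*N²)/(N + 0) = -¼ + (k - 4*N²)/N)
p(-7, 7)*(-8418) = (-¼ - 4*(-7) + 7/(-7))*(-8418) = (-¼ + 28 + 7*(-⅐))*(-8418) = (-¼ + 28 - 1)*(-8418) = (107/4)*(-8418) = -450363/2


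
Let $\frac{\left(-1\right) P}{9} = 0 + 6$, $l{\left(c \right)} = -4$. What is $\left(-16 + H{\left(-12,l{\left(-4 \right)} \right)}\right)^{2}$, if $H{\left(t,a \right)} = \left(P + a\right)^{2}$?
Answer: $11209104$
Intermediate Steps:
$P = -54$ ($P = - 9 \left(0 + 6\right) = \left(-9\right) 6 = -54$)
$H{\left(t,a \right)} = \left(-54 + a\right)^{2}$
$\left(-16 + H{\left(-12,l{\left(-4 \right)} \right)}\right)^{2} = \left(-16 + \left(-54 - 4\right)^{2}\right)^{2} = \left(-16 + \left(-58\right)^{2}\right)^{2} = \left(-16 + 3364\right)^{2} = 3348^{2} = 11209104$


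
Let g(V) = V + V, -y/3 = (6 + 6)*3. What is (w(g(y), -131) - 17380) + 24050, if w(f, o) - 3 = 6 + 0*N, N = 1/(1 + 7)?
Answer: 6679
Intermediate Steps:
y = -108 (y = -3*(6 + 6)*3 = -36*3 = -3*36 = -108)
g(V) = 2*V
N = ⅛ (N = 1/8 = ⅛ ≈ 0.12500)
w(f, o) = 9 (w(f, o) = 3 + (6 + 0*(⅛)) = 3 + (6 + 0) = 3 + 6 = 9)
(w(g(y), -131) - 17380) + 24050 = (9 - 17380) + 24050 = -17371 + 24050 = 6679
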